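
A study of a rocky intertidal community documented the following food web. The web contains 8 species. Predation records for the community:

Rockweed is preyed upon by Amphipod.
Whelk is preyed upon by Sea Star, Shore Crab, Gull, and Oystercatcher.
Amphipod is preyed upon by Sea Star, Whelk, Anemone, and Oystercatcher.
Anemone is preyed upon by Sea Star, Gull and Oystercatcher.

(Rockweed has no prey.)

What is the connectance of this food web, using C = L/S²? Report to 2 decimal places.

C = 0.19

The web has S = 8 species and L = 12 feeding links.
C = L / S² = 12 / 64 = 0.1875 ≈ 0.19.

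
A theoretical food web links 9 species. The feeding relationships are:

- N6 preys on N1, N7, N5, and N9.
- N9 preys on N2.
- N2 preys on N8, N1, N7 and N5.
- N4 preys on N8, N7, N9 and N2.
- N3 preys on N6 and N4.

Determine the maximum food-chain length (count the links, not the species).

4 links

One longest chain: N7 → N2 → N9 → N6 → N3.
It has 5 species and 4 links.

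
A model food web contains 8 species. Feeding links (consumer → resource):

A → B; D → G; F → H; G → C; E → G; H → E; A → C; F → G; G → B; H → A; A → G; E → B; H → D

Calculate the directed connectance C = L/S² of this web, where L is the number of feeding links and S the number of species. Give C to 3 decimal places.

C = 0.203

The web has S = 8 species and L = 13 feeding links.
C = L / S² = 13 / 64 = 0.2031 ≈ 0.203.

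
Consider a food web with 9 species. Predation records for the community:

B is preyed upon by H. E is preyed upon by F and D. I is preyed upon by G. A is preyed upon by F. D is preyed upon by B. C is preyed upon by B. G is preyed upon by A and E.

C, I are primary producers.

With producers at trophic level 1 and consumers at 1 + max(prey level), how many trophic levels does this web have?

6

Producers (level 1): C, I.
I → G → E → D → B → H gives H level 6.
No species has a prey at level 6, so no species reaches level 7.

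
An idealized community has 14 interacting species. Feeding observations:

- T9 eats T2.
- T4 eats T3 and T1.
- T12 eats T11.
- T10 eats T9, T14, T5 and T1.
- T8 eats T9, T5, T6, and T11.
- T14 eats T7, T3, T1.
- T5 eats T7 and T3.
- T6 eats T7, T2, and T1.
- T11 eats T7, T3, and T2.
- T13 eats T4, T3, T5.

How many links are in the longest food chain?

One longest chain: T7 → T5 → T8.
It has 3 species and 2 links.

2 links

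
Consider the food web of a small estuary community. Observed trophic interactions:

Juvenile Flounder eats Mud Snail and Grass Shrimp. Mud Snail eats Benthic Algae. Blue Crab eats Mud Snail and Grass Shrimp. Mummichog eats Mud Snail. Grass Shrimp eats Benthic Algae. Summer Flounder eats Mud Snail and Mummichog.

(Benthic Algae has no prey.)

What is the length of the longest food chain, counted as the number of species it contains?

One longest chain: Benthic Algae → Mud Snail → Mummichog → Summer Flounder.
It has 4 species and 3 links.

4 species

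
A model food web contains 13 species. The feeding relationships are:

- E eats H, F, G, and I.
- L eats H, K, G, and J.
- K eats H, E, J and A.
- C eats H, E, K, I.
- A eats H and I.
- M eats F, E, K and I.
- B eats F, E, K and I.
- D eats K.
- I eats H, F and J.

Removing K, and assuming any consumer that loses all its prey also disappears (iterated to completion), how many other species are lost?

1

Remove K.
Round 1: D (all prey gone) → extinct.
No further losses. Total secondary extinctions: 1.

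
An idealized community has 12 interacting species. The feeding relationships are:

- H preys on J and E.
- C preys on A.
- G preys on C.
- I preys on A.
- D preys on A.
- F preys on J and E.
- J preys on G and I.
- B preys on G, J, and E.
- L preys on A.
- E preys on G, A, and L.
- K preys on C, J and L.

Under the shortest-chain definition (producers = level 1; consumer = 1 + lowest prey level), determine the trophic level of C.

A is a producer → level 1.
C eats A → level 2.

Trophic level 2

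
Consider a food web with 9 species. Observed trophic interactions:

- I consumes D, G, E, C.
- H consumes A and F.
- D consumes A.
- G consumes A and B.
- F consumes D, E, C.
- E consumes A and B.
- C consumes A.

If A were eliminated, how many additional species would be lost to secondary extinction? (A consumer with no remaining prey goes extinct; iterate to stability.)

2

Remove A.
Round 1: D (all prey gone), C (all prey gone) → extinct.
No further losses. Total secondary extinctions: 2.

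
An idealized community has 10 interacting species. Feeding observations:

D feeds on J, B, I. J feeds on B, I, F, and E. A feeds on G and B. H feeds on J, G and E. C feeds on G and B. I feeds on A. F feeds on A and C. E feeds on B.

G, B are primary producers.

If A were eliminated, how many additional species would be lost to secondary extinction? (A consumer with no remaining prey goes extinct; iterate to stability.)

Remove A.
Round 1: I (all prey gone) → extinct.
No further losses. Total secondary extinctions: 1.

1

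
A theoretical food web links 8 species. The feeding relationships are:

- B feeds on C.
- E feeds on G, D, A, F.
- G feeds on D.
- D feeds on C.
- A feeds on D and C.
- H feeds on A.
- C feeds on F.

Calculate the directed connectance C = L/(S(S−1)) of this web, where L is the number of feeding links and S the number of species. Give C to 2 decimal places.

C = 0.20

The web has S = 8 species and L = 11 feeding links.
C = L / (S(S−1)) = 11 / 56 = 0.1964 ≈ 0.20.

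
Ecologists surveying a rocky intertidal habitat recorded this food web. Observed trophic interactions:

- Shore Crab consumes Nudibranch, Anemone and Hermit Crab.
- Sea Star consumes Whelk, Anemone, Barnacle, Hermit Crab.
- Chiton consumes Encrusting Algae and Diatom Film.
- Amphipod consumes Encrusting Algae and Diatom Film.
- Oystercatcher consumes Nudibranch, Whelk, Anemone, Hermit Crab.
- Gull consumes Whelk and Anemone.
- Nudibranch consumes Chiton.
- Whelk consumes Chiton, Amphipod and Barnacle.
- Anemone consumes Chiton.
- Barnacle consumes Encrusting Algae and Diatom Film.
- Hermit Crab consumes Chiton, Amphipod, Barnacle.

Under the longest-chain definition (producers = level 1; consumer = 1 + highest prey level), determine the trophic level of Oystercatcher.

Encrusting Algae is a producer → level 1.
Barnacle eats Encrusting Algae (level 1); other prey at levels: Diatom Film 1 → level 2.
Whelk eats Barnacle (level 2); other prey at levels: Amphipod 2, Chiton 2 → level 3.
Oystercatcher eats Whelk (level 3); other prey at levels: Hermit Crab 3, Nudibranch 3, Anemone 3 → level 4.

Trophic level 4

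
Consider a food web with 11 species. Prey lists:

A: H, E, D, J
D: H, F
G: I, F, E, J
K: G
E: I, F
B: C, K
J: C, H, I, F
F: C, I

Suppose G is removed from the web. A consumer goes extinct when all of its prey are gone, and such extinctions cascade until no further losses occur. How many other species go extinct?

1

Remove G.
Round 1: K (all prey gone) → extinct.
No further losses. Total secondary extinctions: 1.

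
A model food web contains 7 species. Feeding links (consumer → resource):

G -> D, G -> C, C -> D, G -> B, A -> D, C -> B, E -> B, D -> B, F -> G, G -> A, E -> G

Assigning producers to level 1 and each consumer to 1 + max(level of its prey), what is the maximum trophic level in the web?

5

Producers (level 1): B.
B → D → C → G → E gives E level 5.
No species has a prey at level 5, so no species reaches level 6.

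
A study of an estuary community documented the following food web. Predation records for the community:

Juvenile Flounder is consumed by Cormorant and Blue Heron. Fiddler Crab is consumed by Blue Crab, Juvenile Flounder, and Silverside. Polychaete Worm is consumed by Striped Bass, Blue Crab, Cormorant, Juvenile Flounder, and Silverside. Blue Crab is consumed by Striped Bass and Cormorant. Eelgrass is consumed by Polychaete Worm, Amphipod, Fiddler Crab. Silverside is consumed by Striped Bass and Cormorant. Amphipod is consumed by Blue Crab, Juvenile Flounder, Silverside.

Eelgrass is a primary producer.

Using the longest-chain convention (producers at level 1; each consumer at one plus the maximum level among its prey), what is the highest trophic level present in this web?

4

Producers (level 1): Eelgrass.
Eelgrass → Amphipod → Juvenile Flounder → Blue Heron gives Blue Heron level 4.
No species has a prey at level 4, so no species reaches level 5.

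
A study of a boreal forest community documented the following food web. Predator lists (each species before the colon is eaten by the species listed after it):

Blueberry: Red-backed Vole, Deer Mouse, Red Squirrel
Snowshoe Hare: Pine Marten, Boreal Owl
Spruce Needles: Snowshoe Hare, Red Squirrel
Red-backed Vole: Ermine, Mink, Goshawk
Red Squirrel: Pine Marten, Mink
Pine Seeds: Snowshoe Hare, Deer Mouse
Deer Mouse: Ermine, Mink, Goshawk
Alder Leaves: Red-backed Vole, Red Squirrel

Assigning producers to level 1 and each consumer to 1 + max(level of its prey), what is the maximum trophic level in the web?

3

Producers (level 1): Spruce Needles, Blueberry, Alder Leaves, Pine Seeds.
Spruce Needles → Snowshoe Hare → Boreal Owl gives Boreal Owl level 3.
No species has a prey at level 3, so no species reaches level 4.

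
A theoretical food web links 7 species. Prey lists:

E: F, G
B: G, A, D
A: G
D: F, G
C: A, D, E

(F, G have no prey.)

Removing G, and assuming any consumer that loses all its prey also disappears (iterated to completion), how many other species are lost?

1

Remove G.
Round 1: A (all prey gone) → extinct.
No further losses. Total secondary extinctions: 1.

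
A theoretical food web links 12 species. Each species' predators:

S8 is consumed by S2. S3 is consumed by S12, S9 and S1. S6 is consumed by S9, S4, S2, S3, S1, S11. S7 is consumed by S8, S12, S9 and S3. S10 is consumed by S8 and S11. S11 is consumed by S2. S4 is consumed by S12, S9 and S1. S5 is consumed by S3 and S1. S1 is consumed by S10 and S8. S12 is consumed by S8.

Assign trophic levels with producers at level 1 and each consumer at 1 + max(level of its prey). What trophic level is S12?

Trophic level 3

S6 is a producer → level 1.
S4 eats S6 → level 2.
S12 eats S4 (level 2); other prey at levels: S7 1, S3 2 → level 3.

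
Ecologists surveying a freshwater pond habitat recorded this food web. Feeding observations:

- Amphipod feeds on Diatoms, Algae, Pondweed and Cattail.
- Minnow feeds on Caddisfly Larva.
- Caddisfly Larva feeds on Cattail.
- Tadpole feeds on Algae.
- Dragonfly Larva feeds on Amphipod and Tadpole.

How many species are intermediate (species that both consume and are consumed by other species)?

Intermediate species (has both prey and predators): Tadpole, Caddisfly Larva, Amphipod.
Count: 3.

3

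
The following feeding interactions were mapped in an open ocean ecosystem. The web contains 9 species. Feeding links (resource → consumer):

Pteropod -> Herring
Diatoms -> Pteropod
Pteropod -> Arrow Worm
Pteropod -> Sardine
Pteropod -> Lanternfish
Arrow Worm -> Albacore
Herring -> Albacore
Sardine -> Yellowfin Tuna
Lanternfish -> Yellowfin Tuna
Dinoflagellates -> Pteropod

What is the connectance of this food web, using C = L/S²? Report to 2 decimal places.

The web has S = 9 species and L = 10 feeding links.
C = L / S² = 10 / 81 = 0.1235 ≈ 0.12.

C = 0.12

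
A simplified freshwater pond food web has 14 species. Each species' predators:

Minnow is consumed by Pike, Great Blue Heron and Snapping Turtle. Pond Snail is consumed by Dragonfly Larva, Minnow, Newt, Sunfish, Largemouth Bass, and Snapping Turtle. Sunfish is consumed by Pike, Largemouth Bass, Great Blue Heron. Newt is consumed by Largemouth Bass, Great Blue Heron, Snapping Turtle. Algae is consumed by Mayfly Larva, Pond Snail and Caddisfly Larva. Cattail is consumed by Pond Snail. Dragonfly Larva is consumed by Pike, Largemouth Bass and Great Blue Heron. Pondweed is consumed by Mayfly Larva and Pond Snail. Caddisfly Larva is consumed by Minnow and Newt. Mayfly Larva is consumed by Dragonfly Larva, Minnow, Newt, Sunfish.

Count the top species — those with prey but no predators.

4

Top species (has prey, but nothing eats it): Snapping Turtle, Pike, Largemouth Bass, Great Blue Heron.
Count: 4.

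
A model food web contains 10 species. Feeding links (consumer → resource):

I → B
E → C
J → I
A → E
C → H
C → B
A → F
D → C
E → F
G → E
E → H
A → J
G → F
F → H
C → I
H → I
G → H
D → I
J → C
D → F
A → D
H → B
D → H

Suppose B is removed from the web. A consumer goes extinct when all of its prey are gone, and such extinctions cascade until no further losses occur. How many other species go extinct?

Remove B.
Round 1: I (all prey gone) → extinct.
Round 2: H (all prey gone) → extinct.
Round 3: C (all prey gone), F (all prey gone) → extinct.
Round 4: J (all prey gone), E (all prey gone), D (all prey gone) → extinct.
Round 5: A (all prey gone), G (all prey gone) → extinct.
No further losses. Total secondary extinctions: 9.

9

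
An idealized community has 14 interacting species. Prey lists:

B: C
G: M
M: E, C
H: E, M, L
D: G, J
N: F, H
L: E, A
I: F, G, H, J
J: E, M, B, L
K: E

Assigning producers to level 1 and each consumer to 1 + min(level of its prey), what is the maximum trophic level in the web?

Producers (level 1): F, E, A, C.
Following each consumer down to its lowest-level prey: E → M → G (levels 1 through 3).
All prey of G (M 2) are at level 2 or above, so G is at level 1 + 2 = 3.
Every consumer has at least one prey at level 2 or below, so none exceeds level 3.

3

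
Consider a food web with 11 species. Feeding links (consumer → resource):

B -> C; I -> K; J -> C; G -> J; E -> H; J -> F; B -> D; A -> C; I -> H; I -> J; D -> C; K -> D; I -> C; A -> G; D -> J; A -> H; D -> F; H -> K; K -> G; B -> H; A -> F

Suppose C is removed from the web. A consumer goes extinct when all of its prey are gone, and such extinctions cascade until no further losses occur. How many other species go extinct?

0

Remove C.
Every predator of it retains at least one other prey: J still has F; D still has F, J; B still has D, H; A still has F, G, H; I still has J, K, H.
No consumer loses all prey, so no secondary extinctions occur.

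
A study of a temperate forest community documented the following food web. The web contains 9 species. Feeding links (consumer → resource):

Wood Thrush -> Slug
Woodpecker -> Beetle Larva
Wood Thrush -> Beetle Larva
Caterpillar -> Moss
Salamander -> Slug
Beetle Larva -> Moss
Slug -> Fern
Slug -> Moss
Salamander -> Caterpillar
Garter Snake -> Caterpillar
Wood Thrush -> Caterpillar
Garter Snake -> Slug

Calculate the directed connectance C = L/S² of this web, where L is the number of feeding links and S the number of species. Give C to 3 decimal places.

C = 0.148

The web has S = 9 species and L = 12 feeding links.
C = L / S² = 12 / 81 = 0.1481 ≈ 0.148.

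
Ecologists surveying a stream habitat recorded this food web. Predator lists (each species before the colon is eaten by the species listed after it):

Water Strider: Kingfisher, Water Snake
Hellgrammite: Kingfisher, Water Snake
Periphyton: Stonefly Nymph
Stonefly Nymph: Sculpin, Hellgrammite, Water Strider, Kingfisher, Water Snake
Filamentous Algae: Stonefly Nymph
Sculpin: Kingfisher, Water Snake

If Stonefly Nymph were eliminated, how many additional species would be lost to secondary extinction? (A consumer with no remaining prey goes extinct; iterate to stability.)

5

Remove Stonefly Nymph.
Round 1: Sculpin (all prey gone), Hellgrammite (all prey gone), Water Strider (all prey gone) → extinct.
Round 2: Kingfisher (all prey gone), Water Snake (all prey gone) → extinct.
No further losses. Total secondary extinctions: 5.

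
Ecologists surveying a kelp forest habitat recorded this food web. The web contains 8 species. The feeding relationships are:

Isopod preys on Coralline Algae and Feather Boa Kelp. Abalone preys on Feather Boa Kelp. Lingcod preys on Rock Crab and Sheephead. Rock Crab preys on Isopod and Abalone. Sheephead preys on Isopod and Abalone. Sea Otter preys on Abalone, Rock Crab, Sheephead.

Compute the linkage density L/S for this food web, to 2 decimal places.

L/S = 1.50

There are L = 12 links among S = 8 species.
L/S = 12/8 = 1.5000 ≈ 1.50.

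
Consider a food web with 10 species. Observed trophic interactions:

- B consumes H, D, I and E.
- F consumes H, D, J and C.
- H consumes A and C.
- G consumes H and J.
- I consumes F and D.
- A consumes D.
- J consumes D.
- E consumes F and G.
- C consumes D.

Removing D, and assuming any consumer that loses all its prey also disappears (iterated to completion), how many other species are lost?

Remove D.
Round 1: J (all prey gone), C (all prey gone), A (all prey gone) → extinct.
Round 2: H (all prey gone) → extinct.
Round 3: F (all prey gone), G (all prey gone) → extinct.
Round 4: E (all prey gone), I (all prey gone) → extinct.
Round 5: B (all prey gone) → extinct.
No further losses. Total secondary extinctions: 9.

9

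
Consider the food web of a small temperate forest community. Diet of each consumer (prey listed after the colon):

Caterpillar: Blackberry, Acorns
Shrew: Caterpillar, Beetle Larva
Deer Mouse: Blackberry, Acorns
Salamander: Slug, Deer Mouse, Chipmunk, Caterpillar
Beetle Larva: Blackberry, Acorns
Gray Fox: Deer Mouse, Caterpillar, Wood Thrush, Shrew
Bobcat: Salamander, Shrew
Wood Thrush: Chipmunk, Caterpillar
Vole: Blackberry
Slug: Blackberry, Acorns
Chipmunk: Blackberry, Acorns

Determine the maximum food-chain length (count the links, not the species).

3 links

One longest chain: Blackberry → Slug → Salamander → Bobcat.
It has 4 species and 3 links.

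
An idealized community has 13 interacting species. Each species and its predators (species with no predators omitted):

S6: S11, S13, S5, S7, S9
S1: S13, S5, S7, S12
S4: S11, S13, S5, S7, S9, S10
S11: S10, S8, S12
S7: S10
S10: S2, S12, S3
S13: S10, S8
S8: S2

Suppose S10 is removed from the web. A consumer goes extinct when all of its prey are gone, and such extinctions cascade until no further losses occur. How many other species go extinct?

1

Remove S10.
Round 1: S3 (all prey gone) → extinct.
No further losses. Total secondary extinctions: 1.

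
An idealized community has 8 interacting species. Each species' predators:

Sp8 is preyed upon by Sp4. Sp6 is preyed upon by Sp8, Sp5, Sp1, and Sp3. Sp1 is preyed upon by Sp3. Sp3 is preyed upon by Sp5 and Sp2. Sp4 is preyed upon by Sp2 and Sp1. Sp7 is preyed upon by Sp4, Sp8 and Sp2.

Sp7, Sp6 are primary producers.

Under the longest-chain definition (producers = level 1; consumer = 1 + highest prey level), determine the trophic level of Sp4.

Sp7 is a producer → level 1.
Sp8 eats Sp7 (level 1); other prey at levels: Sp6 1 → level 2.
Sp4 eats Sp8 (level 2); other prey at levels: Sp7 1 → level 3.

Trophic level 3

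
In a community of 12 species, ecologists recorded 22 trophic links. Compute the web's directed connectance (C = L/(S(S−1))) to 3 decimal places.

C = 0.167

The web has S = 12 species and L = 22 feeding links.
C = L / (S(S−1)) = 22 / 132 = 0.1667 ≈ 0.167.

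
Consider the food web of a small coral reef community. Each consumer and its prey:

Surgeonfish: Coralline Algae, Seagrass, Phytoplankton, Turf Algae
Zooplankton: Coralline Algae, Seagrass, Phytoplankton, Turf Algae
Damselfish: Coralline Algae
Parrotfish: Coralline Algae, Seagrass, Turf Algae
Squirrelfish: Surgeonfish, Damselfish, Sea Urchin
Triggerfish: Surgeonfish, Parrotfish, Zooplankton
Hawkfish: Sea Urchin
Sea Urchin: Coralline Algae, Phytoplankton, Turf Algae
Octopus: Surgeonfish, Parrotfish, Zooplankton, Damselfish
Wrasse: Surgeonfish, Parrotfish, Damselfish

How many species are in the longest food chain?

3 species

One longest chain: Coralline Algae → Surgeonfish → Triggerfish.
It has 3 species and 2 links.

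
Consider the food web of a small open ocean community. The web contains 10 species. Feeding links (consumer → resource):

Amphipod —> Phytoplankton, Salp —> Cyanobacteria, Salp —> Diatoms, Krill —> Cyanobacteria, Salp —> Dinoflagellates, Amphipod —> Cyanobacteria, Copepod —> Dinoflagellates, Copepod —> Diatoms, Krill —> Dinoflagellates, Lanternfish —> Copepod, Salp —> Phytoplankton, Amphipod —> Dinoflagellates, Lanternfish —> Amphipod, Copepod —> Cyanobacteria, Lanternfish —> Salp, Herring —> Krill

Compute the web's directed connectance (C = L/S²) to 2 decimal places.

The web has S = 10 species and L = 16 feeding links.
C = L / S² = 16 / 100 = 0.1600 ≈ 0.16.

C = 0.16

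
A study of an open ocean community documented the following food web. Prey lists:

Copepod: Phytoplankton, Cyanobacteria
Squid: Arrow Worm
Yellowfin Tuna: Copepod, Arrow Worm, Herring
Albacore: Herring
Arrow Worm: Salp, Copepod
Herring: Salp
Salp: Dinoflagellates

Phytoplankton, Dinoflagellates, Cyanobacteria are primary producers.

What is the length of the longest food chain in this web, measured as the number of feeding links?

3 links

One longest chain: Dinoflagellates → Salp → Arrow Worm → Squid.
It has 4 species and 3 links.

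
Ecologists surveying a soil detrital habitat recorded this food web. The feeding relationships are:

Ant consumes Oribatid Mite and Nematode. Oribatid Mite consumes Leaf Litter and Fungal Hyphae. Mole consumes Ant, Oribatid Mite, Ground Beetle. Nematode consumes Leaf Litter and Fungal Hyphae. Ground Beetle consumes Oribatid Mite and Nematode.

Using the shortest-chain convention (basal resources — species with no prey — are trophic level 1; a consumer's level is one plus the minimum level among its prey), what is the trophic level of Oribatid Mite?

Trophic level 2

Fungal Hyphae has no prey (basal) → level 1.
Oribatid Mite eats Fungal Hyphae → level 2.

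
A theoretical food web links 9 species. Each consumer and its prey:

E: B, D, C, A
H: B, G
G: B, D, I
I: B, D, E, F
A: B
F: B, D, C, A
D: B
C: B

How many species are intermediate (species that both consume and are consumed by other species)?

Intermediate species (has both prey and predators): D, C, A, E, F, I, G.
Count: 7.

7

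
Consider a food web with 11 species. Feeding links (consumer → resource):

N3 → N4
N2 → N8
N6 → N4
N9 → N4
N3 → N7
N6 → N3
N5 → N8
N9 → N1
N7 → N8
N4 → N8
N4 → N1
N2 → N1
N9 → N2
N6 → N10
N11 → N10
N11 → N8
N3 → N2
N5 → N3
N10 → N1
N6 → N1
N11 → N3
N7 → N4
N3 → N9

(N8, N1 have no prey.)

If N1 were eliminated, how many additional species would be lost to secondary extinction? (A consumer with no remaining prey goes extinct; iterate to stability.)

Remove N1.
Round 1: N10 (all prey gone) → extinct.
No further losses. Total secondary extinctions: 1.

1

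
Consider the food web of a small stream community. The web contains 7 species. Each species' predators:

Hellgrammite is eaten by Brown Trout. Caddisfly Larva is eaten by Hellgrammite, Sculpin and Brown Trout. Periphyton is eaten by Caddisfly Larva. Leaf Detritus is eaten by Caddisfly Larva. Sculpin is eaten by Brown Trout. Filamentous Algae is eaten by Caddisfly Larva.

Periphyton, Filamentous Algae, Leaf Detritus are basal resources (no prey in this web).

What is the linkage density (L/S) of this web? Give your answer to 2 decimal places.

There are L = 8 links among S = 7 species.
L/S = 8/7 = 1.1429 ≈ 1.14.

L/S = 1.14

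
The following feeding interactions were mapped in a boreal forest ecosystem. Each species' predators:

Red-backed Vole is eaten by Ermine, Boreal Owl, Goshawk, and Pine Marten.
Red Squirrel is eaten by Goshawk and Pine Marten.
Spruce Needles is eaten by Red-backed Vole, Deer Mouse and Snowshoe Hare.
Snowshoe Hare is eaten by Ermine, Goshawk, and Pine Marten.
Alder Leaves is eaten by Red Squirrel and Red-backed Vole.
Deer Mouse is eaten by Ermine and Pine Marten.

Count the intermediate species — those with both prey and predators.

4

Intermediate species (has both prey and predators): Red Squirrel, Deer Mouse, Red-backed Vole, Snowshoe Hare.
Count: 4.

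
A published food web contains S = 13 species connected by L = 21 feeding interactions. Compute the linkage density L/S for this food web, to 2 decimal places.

L/S = 1.62

There are L = 21 links among S = 13 species.
L/S = 21/13 = 1.6154 ≈ 1.62.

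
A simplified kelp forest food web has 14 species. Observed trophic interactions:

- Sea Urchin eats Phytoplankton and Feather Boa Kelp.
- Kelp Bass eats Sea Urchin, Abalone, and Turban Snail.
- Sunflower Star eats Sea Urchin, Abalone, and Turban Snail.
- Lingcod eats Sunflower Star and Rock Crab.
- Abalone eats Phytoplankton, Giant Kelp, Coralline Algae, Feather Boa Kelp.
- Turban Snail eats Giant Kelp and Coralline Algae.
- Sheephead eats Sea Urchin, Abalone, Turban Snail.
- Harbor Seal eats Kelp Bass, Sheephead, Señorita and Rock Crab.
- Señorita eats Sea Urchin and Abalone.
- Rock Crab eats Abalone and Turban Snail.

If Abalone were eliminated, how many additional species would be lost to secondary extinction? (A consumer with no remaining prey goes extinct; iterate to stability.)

Remove Abalone.
Every predator of it retains at least one other prey: Rock Crab still has Turban Snail; Kelp Bass still has Turban Snail, Sea Urchin; Señorita still has Sea Urchin; Sheephead still has Turban Snail, Sea Urchin; Sunflower Star still has Turban Snail, Sea Urchin.
No consumer loses all prey, so no secondary extinctions occur.

0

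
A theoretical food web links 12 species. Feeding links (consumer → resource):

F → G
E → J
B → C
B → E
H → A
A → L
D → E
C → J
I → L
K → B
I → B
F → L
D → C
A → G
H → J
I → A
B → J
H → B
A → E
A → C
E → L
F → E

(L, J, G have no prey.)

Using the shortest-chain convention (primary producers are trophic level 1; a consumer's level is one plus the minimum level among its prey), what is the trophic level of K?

Trophic level 3

J is a producer → level 1.
B eats J → level 2.
K eats B → level 3.
No prey of K is below level 2, so 3 is the minimum.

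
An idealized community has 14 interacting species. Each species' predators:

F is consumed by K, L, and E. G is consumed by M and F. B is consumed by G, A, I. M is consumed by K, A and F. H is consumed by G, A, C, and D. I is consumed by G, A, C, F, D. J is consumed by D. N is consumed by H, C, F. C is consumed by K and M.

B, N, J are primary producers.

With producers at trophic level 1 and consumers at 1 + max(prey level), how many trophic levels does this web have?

6

Producers (level 1): B, N, J.
N → H → C → M → F → E gives E level 6.
No species has a prey at level 6, so no species reaches level 7.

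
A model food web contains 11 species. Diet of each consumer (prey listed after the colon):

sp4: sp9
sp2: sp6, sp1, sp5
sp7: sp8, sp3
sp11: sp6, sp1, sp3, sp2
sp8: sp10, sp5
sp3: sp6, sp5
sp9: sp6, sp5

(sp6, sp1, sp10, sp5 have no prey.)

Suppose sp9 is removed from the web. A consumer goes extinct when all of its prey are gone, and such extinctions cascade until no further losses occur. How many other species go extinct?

1

Remove sp9.
Round 1: sp4 (all prey gone) → extinct.
No further losses. Total secondary extinctions: 1.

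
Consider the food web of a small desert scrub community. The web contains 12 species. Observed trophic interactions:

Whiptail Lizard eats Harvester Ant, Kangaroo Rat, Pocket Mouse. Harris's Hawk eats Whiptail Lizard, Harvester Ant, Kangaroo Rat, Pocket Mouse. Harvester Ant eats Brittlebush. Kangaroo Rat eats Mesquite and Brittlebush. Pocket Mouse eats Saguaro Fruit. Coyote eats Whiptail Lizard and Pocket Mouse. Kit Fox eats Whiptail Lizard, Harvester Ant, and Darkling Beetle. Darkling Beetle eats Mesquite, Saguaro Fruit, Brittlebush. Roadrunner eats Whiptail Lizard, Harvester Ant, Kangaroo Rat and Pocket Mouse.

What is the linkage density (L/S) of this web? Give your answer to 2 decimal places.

There are L = 23 links among S = 12 species.
L/S = 23/12 = 1.9167 ≈ 1.92.

L/S = 1.92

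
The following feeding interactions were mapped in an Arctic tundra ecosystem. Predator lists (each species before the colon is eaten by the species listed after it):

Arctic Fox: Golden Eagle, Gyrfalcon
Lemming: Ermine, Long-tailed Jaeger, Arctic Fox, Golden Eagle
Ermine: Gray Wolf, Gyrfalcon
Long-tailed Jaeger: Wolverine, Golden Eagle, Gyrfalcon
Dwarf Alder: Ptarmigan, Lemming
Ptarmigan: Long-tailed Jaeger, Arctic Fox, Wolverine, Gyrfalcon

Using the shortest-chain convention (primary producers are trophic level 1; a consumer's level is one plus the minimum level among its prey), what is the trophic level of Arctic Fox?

Trophic level 3

Dwarf Alder is a producer → level 1.
Ptarmigan eats Dwarf Alder → level 2.
Arctic Fox eats Ptarmigan → level 3.
No prey of Arctic Fox is below level 2, so 3 is the minimum.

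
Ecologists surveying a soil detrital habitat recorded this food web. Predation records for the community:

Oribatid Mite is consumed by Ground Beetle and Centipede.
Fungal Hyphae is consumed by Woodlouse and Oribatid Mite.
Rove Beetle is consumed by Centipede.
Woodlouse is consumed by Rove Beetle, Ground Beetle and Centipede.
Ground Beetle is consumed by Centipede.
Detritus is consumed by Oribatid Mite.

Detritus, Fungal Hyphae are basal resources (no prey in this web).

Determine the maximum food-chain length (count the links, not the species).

3 links

One longest chain: Detritus → Oribatid Mite → Ground Beetle → Centipede.
It has 4 species and 3 links.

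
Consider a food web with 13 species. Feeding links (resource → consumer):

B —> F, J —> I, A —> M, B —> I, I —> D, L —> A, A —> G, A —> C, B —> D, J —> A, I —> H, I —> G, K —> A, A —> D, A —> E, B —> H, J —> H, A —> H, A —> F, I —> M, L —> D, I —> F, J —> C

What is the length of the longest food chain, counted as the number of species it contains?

3 species

One longest chain: J → A → M.
It has 3 species and 2 links.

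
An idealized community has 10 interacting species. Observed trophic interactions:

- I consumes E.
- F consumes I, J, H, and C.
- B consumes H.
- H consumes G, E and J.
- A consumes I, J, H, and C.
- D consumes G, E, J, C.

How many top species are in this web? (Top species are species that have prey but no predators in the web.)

4

Top species (has prey, but nothing eats it): D, B, F, A.
Count: 4.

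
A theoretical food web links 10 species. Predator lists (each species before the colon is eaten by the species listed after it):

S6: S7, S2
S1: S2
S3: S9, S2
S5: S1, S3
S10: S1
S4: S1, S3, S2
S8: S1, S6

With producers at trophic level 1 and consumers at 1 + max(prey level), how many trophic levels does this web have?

Producers (level 1): S4, S8, S10, S5.
S8 → S6 → S7 gives S7 level 3.
No species has a prey at level 3, so no species reaches level 4.

3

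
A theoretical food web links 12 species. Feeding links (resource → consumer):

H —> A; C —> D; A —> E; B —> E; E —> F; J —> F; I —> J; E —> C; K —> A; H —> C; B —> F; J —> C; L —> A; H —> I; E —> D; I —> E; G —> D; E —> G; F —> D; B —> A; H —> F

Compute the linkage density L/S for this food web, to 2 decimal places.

There are L = 21 links among S = 12 species.
L/S = 21/12 = 1.7500 ≈ 1.75.

L/S = 1.75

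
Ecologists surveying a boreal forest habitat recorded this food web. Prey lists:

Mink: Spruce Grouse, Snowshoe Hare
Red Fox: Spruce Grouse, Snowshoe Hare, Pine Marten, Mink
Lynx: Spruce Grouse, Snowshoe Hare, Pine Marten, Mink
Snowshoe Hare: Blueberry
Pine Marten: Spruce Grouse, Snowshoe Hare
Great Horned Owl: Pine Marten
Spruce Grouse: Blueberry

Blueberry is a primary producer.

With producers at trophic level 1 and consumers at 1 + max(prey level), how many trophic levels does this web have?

Producers (level 1): Blueberry.
Blueberry → Spruce Grouse → Pine Marten → Red Fox gives Red Fox level 4.
No species has a prey at level 4, so no species reaches level 5.

4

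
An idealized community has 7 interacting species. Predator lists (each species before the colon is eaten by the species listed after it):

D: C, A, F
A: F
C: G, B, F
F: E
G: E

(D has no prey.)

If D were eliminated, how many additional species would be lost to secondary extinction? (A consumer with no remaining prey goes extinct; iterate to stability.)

6

Remove D.
Round 1: C (all prey gone), A (all prey gone) → extinct.
Round 2: G (all prey gone), B (all prey gone), F (all prey gone) → extinct.
Round 3: E (all prey gone) → extinct.
No further losses. Total secondary extinctions: 6.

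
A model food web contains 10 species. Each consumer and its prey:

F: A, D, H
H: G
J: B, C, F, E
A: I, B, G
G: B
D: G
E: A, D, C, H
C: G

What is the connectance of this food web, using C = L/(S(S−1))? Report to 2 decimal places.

The web has S = 10 species and L = 18 feeding links.
C = L / (S(S−1)) = 18 / 90 = 0.2000 ≈ 0.20.

C = 0.20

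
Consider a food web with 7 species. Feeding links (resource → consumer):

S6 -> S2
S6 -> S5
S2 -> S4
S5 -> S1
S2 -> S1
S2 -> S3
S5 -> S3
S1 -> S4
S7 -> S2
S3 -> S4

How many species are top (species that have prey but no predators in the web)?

1

Top species (has prey, but nothing eats it): S4.
Count: 1.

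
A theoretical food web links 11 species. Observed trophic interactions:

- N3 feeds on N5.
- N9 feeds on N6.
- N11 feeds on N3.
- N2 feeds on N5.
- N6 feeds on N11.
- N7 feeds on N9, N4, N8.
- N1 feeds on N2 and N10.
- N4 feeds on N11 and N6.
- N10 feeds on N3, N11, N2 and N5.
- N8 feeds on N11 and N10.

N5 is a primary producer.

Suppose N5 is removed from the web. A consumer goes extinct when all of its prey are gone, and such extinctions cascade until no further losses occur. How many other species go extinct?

Remove N5.
Round 1: N3 (all prey gone), N2 (all prey gone) → extinct.
Round 2: N11 (all prey gone) → extinct.
Round 3: N6 (all prey gone), N10 (all prey gone) → extinct.
Round 4: N1 (all prey gone), N8 (all prey gone), N4 (all prey gone), N9 (all prey gone) → extinct.
Round 5: N7 (all prey gone) → extinct.
No further losses. Total secondary extinctions: 10.

10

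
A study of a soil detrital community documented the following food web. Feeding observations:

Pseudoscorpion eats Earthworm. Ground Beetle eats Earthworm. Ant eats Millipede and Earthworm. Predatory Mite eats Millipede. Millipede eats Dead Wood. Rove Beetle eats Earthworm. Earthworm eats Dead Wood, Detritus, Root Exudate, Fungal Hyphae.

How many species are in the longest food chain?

3 species

One longest chain: Root Exudate → Earthworm → Ant.
It has 3 species and 2 links.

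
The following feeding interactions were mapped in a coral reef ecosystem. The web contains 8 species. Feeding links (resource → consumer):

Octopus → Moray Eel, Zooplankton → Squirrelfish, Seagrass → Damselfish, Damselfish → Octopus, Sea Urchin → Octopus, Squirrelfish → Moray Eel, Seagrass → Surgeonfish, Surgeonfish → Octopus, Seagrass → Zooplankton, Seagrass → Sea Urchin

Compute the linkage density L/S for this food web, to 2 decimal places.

L/S = 1.25

There are L = 10 links among S = 8 species.
L/S = 10/8 = 1.2500 ≈ 1.25.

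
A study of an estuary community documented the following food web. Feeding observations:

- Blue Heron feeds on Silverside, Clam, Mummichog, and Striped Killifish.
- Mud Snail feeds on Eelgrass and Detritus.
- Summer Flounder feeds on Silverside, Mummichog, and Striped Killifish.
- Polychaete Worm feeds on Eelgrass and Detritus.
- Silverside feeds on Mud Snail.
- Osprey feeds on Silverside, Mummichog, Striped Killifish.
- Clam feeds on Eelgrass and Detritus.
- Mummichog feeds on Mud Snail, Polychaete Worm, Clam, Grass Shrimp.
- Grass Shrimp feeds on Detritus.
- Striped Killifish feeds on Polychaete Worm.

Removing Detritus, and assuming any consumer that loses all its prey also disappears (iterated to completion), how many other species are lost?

1

Remove Detritus.
Round 1: Grass Shrimp (all prey gone) → extinct.
No further losses. Total secondary extinctions: 1.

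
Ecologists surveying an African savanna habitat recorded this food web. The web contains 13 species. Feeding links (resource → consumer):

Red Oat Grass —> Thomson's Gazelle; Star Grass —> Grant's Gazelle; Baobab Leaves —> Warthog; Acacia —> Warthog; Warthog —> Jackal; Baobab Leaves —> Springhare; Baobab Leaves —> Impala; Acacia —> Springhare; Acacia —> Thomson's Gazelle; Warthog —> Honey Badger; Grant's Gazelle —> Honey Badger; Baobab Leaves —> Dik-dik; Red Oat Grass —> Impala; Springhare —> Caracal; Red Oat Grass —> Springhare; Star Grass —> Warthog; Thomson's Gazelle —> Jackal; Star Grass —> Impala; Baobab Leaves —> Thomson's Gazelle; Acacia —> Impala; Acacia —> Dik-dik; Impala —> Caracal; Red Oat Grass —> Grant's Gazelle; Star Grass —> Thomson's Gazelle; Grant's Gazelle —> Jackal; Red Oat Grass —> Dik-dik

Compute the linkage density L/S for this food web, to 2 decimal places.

There are L = 26 links among S = 13 species.
L/S = 26/13 = 2.0000 ≈ 2.00.

L/S = 2.00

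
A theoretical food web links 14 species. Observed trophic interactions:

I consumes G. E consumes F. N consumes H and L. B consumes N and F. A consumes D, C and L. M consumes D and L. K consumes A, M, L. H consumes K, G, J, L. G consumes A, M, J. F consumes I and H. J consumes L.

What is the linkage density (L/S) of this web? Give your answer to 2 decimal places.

There are L = 24 links among S = 14 species.
L/S = 24/14 = 1.7143 ≈ 1.71.

L/S = 1.71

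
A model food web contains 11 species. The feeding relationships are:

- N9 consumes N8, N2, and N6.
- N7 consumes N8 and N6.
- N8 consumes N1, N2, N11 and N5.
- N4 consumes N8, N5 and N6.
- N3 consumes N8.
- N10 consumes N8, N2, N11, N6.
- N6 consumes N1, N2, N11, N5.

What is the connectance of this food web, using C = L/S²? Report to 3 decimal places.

C = 0.174

The web has S = 11 species and L = 21 feeding links.
C = L / S² = 21 / 121 = 0.1736 ≈ 0.174.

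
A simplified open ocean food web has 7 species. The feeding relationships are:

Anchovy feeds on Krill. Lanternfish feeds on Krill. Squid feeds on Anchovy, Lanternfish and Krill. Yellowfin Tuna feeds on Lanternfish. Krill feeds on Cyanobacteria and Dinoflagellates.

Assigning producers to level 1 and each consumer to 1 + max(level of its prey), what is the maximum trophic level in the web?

Producers (level 1): Dinoflagellates, Cyanobacteria.
Dinoflagellates → Krill → Lanternfish → Yellowfin Tuna gives Yellowfin Tuna level 4.
No species has a prey at level 4, so no species reaches level 5.

4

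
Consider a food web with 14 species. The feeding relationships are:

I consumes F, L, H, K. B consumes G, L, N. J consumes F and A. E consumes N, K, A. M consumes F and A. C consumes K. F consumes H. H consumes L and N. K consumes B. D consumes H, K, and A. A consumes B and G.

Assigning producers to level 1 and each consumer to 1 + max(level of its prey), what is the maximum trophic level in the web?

4

Producers (level 1): N, G, L.
N → H → F → J gives J level 4.
No species has a prey at level 4, so no species reaches level 5.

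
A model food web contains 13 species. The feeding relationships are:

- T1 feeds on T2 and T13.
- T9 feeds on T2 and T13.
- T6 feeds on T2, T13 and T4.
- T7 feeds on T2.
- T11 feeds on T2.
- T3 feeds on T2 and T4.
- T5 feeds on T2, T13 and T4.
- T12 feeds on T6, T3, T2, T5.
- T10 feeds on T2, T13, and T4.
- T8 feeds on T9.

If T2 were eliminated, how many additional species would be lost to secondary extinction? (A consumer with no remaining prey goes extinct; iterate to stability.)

2

Remove T2.
Round 1: T7 (all prey gone), T11 (all prey gone) → extinct.
No further losses. Total secondary extinctions: 2.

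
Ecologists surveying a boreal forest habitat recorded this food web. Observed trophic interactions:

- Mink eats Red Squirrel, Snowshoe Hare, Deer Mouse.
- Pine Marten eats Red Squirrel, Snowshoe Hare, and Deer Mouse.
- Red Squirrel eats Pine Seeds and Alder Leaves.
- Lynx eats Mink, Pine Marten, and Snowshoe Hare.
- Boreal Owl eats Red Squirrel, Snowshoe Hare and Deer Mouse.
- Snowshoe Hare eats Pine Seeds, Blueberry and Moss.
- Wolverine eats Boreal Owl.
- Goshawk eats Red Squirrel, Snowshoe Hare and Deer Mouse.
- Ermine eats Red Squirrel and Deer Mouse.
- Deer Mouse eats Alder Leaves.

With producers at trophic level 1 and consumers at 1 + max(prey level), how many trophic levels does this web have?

Producers (level 1): Alder Leaves, Moss, Pine Seeds, Blueberry.
Alder Leaves → Red Squirrel → Boreal Owl → Wolverine gives Wolverine level 4.
No species has a prey at level 4, so no species reaches level 5.

4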